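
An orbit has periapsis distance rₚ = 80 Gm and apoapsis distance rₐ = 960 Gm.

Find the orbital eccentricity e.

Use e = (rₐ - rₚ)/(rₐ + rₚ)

Convert to SI: rₚ = 80 Gm = 8e+10 m; rₐ = 960 Gm = 9.6e+11 m.
e = (rₐ − rₚ) / (rₐ + rₚ).
e = (9.6e+11 − 8e+10) / (9.6e+11 + 8e+10) = 8.8e+11 / 1.04e+12 ≈ 0.8462.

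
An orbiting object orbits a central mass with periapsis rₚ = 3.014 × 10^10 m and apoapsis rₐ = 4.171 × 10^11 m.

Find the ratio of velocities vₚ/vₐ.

Conservation of angular momentum gives rₚvₚ = rₐvₐ, so vₚ/vₐ = rₐ/rₚ.
vₚ/vₐ = 4.171e+11 / 3.014e+10 ≈ 13.84.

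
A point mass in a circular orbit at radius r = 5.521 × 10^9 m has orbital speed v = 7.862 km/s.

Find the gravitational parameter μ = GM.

Convert to SI: v = 7.862 km/s = 7862 m/s.
For a circular orbit v² = GM/r, so GM = v² · r.
GM = (7862)² · 5.521e+09 m³/s² ≈ 3.413e+17 m³/s² = 3.413 × 10^17 m³/s².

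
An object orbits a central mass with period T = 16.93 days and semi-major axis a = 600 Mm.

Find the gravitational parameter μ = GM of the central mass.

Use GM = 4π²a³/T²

Convert to SI: T = 16.93 days = 1.46275e+06 s; a = 600 Mm = 6e+08 m.
GM = 4π² · a³ / T².
GM = 4π² · (6e+08)³ / (1.46275e+06)² m³/s² ≈ 3.985e+15 m³/s² = 3.985 × 10^15 m³/s².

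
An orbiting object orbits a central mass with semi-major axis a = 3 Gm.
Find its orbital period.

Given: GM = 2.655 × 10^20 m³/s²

Convert to SI: a = 3 Gm = 3e+09 m.
Kepler's third law: T = 2π √(a³ / GM).
Substituting a = 3e+09 m and GM = 2.655e+20 m³/s²:
T = 2π √((3e+09)³ / 2.655e+20) s
T ≈ 6.336e+04 s = 17.6 hours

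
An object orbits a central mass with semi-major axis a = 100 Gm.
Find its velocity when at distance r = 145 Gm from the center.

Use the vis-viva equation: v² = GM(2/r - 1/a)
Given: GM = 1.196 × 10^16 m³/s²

Convert to SI: a = 100 Gm = 1e+11 m; r = 145 Gm = 1.45e+11 m.
Vis-viva: v = √(GM · (2/r − 1/a)).
2/r − 1/a = 2/1.45e+11 − 1/1e+11 = 3.7931e-12 m⁻¹.
v = √(1.196e+16 · 3.7931e-12) m/s ≈ 213 m/s = 213 m/s.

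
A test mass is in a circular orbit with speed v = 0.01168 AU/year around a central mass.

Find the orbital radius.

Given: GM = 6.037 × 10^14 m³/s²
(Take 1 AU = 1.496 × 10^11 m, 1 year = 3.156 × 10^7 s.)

Convert to SI: v = 0.01168 AU/year = 55.3653 m/s.
For a circular orbit, v² = GM / r, so r = GM / v².
r = 6.037e+14 / (55.3653)² m ≈ 1.969e+11 m = 1.316 AU.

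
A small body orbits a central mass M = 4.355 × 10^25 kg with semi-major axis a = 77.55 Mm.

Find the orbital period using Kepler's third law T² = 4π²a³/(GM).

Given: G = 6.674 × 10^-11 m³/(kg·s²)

Convert to SI: a = 77.55 Mm = 7.755e+07 m.
GM = G · M = 6.674e-11 · 4.355e+25 = 2.90653e+15 m³/s².
Kepler's third law: T = 2π √(a³ / GM).
Substituting a = 7.755e+07 m and GM = 2.90653e+15 m³/s²:
T = 2π √((7.755e+07)³ / 2.90653e+15) s
T ≈ 7.959e+04 s = 22.11 hours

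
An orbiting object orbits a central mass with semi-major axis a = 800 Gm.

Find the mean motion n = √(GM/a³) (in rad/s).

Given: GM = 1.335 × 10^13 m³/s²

Convert to SI: a = 800 Gm = 8e+11 m.
n = √(GM / a³).
n = √(1.335e+13 / (8e+11)³) rad/s ≈ 5.106e-12 rad/s.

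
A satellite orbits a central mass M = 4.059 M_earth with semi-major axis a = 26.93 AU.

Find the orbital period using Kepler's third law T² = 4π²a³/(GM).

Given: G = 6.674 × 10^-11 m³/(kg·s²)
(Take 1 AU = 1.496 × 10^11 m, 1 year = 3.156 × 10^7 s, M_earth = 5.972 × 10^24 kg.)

Convert to SI: a = 26.93 AU = 4.02873e+12 m; M = 4.059 M_earth = 2.42403e+25 kg.
GM = G · M = 6.674e-11 · 2.42403e+25 = 1.6178e+15 m³/s².
Kepler's third law: T = 2π √(a³ / GM).
Substituting a = 4.02873e+12 m and GM = 1.6178e+15 m³/s²:
T = 2π √((4.02873e+12)³ / 1.6178e+15) s
T ≈ 1.263e+12 s = 4.003e+04 years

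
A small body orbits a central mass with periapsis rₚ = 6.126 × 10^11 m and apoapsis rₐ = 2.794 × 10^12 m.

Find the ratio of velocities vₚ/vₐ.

Conservation of angular momentum gives rₚvₚ = rₐvₐ, so vₚ/vₐ = rₐ/rₚ.
vₚ/vₐ = 2.794e+12 / 6.126e+11 ≈ 4.561.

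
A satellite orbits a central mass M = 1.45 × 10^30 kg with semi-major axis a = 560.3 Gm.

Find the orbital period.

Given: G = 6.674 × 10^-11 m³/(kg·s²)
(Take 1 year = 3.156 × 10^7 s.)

Convert to SI: a = 560.3 Gm = 5.603e+11 m.
GM = G · M = 6.674e-11 · 1.45e+30 = 9.6773e+19 m³/s².
Kepler's third law: T = 2π √(a³ / GM).
Substituting a = 5.603e+11 m and GM = 9.6773e+19 m³/s²:
T = 2π √((5.603e+11)³ / 9.6773e+19) s
T ≈ 2.679e+08 s = 8.488 years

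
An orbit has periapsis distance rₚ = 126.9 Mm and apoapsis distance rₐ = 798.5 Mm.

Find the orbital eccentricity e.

Convert to SI: rₚ = 126.9 Mm = 1.269e+08 m; rₐ = 798.5 Mm = 7.985e+08 m.
e = (rₐ − rₚ) / (rₐ + rₚ).
e = (7.985e+08 − 1.269e+08) / (7.985e+08 + 1.269e+08) = 6.716e+08 / 9.254e+08 ≈ 0.7257.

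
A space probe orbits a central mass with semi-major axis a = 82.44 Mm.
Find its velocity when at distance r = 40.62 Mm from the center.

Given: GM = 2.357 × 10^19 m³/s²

Convert to SI: a = 82.44 Mm = 8.244e+07 m; r = 40.62 Mm = 4.062e+07 m.
Vis-viva: v = √(GM · (2/r − 1/a)).
2/r − 1/a = 2/4.062e+07 − 1/8.244e+07 = 3.71068e-08 m⁻¹.
v = √(2.357e+19 · 3.71068e-08) m/s ≈ 9.352e+05 m/s = 935.2 km/s.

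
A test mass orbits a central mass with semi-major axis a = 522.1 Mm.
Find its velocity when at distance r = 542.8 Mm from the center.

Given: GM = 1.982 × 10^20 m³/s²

Convert to SI: a = 522.1 Mm = 5.221e+08 m; r = 542.8 Mm = 5.428e+08 m.
Vis-viva: v = √(GM · (2/r − 1/a)).
2/r − 1/a = 2/5.428e+08 − 1/5.221e+08 = 1.76926e-09 m⁻¹.
v = √(1.982e+20 · 1.76926e-09) m/s ≈ 5.922e+05 m/s = 592.2 km/s.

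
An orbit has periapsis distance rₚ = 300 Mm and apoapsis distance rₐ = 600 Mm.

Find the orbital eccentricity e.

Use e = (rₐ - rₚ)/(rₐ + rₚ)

Convert to SI: rₚ = 300 Mm = 3e+08 m; rₐ = 600 Mm = 6e+08 m.
e = (rₐ − rₚ) / (rₐ + rₚ).
e = (6e+08 − 3e+08) / (6e+08 + 3e+08) = 3e+08 / 9e+08 ≈ 0.3333.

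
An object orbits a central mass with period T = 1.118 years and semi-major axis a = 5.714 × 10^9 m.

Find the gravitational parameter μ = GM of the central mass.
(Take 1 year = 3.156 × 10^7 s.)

Convert to SI: T = 1.118 years = 3.52841e+07 s.
GM = 4π² · a³ / T².
GM = 4π² · (5.714e+09)³ / (3.52841e+07)² m³/s² ≈ 5.916e+15 m³/s² = 5.916 × 10^15 m³/s².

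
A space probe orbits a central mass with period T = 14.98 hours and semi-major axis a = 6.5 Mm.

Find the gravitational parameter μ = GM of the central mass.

Convert to SI: T = 14.98 hours = 53928 s; a = 6.5 Mm = 6.5e+06 m.
GM = 4π² · a³ / T².
GM = 4π² · (6.5e+06)³ / (53928)² m³/s² ≈ 3.728e+12 m³/s² = 3.728 × 10^12 m³/s².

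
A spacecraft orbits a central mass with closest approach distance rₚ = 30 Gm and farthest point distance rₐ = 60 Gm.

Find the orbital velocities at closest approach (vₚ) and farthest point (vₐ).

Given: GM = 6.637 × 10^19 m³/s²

Convert to SI: rₚ = 30 Gm = 3e+10 m; rₐ = 60 Gm = 6e+10 m.
Use the vis-viva equation v² = GM(2/r − 1/a) with a = (rₚ + rₐ)/2 = (3e+10 + 6e+10)/2 = 4.5e+10 m.
vₚ = √(GM · (2/rₚ − 1/a)) = √(6.637e+19 · (2/3e+10 − 1/4.5e+10)) m/s ≈ 5.431e+04 m/s = 54.31 km/s.
vₐ = √(GM · (2/rₐ − 1/a)) = √(6.637e+19 · (2/6e+10 − 1/4.5e+10)) m/s ≈ 2.716e+04 m/s = 27.16 km/s.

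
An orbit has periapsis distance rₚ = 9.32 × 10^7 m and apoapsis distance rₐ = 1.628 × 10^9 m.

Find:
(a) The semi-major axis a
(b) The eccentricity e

(a) a = (rₚ + rₐ) / 2 = (9.32e+07 + 1.628e+09) / 2 ≈ 8.606e+08 m = 8.606 × 10^8 m.
(b) e = (rₐ − rₚ) / (rₐ + rₚ) = (1.628e+09 − 9.32e+07) / (1.628e+09 + 9.32e+07) ≈ 0.8917.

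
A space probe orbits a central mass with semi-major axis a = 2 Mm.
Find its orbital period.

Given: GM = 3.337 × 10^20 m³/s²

Convert to SI: a = 2 Mm = 2e+06 m.
Kepler's third law: T = 2π √(a³ / GM).
Substituting a = 2e+06 m and GM = 3.337e+20 m³/s²:
T = 2π √((2e+06)³ / 3.337e+20) s
T ≈ 0.9729 s = 0.9729 seconds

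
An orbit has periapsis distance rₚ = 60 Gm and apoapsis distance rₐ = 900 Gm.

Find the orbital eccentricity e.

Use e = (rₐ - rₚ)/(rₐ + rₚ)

Convert to SI: rₚ = 60 Gm = 6e+10 m; rₐ = 900 Gm = 9e+11 m.
e = (rₐ − rₚ) / (rₐ + rₚ).
e = (9e+11 − 6e+10) / (9e+11 + 6e+10) = 8.4e+11 / 9.6e+11 ≈ 0.875.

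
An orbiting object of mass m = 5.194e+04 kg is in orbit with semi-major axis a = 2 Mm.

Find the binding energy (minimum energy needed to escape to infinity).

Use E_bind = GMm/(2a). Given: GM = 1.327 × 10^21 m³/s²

Convert to SI: a = 2 Mm = 2e+06 m.
Total orbital energy is E = −GMm/(2a); binding energy is E_bind = −E = GMm/(2a).
E_bind = 1.327e+21 · 5.194e+04 / (2 · 2e+06) J ≈ 1.723e+19 J = 17.23 EJ.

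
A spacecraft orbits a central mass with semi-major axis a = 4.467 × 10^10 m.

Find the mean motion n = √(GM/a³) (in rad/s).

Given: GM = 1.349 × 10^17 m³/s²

n = √(GM / a³).
n = √(1.349e+17 / (4.467e+10)³) rad/s ≈ 3.89e-08 rad/s.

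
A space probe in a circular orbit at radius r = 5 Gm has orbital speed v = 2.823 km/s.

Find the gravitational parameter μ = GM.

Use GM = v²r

Convert to SI: r = 5 Gm = 5e+09 m; v = 2.823 km/s = 2823 m/s.
For a circular orbit v² = GM/r, so GM = v² · r.
GM = (2823)² · 5e+09 m³/s² ≈ 3.985e+16 m³/s² = 3.985 × 10^16 m³/s².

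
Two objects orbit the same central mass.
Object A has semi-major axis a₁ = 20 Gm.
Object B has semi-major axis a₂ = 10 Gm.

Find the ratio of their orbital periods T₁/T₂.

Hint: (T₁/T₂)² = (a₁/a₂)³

Convert to SI: a₁ = 20 Gm = 2e+10 m; a₂ = 10 Gm = 1e+10 m.
From Kepler's third law, (T₁/T₂)² = (a₁/a₂)³, so T₁/T₂ = (a₁/a₂)^(3/2).
a₁/a₂ = 2e+10 / 1e+10 = 2.
T₁/T₂ = (2)^(3/2) ≈ 2.828.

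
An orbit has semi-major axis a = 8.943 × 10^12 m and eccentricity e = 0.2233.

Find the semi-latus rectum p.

p = a (1 − e²).
p = 8.943e+12 · (1 − (0.2233)²) = 8.943e+12 · 0.950137 ≈ 8.497e+12 m = 8.497 × 10^12 m.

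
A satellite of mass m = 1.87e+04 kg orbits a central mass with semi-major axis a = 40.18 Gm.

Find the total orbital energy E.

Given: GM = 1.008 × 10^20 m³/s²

Convert to SI: a = 40.18 Gm = 4.018e+10 m.
E = −GMm / (2a).
E = −1.008e+20 · 1.87e+04 / (2 · 4.018e+10) J ≈ -2.346e+13 J = -23.46 TJ.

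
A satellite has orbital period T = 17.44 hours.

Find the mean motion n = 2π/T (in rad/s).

Convert to SI: T = 17.44 hours = 62784 s.
n = 2π / T.
n = 2π / 62784 s ≈ 0.0001001 rad/s.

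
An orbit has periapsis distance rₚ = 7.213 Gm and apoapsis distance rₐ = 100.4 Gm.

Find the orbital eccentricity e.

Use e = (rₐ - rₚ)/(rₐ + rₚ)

Convert to SI: rₚ = 7.213 Gm = 7.213e+09 m; rₐ = 100.4 Gm = 1.004e+11 m.
e = (rₐ − rₚ) / (rₐ + rₚ).
e = (1.004e+11 − 7.213e+09) / (1.004e+11 + 7.213e+09) = 9.3187e+10 / 1.07613e+11 ≈ 0.8659.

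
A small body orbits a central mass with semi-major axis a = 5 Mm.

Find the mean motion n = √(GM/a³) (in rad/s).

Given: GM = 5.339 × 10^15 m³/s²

Convert to SI: a = 5 Mm = 5e+06 m.
n = √(GM / a³).
n = √(5.339e+15 / (5e+06)³) rad/s ≈ 0.006535 rad/s.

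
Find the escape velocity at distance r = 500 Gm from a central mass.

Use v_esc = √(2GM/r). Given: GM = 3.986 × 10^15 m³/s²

Convert to SI: r = 500 Gm = 5e+11 m.
Escape velocity comes from setting total energy to zero: ½v² − GM/r = 0 ⇒ v_esc = √(2GM / r).
v_esc = √(2 · 3.986e+15 / 5e+11) m/s ≈ 126.3 m/s = 126.3 m/s.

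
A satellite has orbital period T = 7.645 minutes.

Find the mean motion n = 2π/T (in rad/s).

Convert to SI: T = 7.645 minutes = 458.7 s.
n = 2π / T.
n = 2π / 458.7 s ≈ 0.0137 rad/s.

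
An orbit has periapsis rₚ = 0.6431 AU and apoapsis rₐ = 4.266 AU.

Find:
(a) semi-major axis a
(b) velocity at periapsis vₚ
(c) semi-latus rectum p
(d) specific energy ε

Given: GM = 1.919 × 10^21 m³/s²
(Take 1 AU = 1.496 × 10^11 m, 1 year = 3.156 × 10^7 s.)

Convert to SI: rₚ = 0.6431 AU = 9.62078e+10 m; rₐ = 4.266 AU = 6.38194e+11 m.
(a) a = (rₚ + rₐ)/2 = (9.62078e+10 + 6.38194e+11)/2 ≈ 3.672e+11 m
(b) With a = (rₚ + rₐ)/2 = 3.67201e+11 m, vₚ = √(GM (2/rₚ − 1/a)) = √(1.919e+21 · (2/9.62078e+10 − 1/3.67201e+11)) m/s ≈ 1.862e+05 m/s
(c) From a = (rₚ + rₐ)/2 = 3.67201e+11 m and e = (rₐ − rₚ)/(rₐ + rₚ) = 0.737997, p = a(1 − e²) = 3.67201e+11 · (1 − (0.737997)²) ≈ 1.672e+11 m
(d) With a = (rₚ + rₐ)/2 = 3.67201e+11 m, ε = −GM/(2a) = −1.919e+21/(2 · 3.67201e+11) J/kg ≈ -2.613e+09 J/kg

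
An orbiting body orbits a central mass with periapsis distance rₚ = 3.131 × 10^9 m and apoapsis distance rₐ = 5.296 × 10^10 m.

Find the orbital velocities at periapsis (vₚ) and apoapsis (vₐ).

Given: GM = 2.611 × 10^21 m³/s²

Use the vis-viva equation v² = GM(2/r − 1/a) with a = (rₚ + rₐ)/2 = (3.131e+09 + 5.296e+10)/2 = 2.80455e+10 m.
vₚ = √(GM · (2/rₚ − 1/a)) = √(2.611e+21 · (2/3.131e+09 − 1/2.80455e+10)) m/s ≈ 1.255e+06 m/s = 1255 km/s.
vₐ = √(GM · (2/rₐ − 1/a)) = √(2.611e+21 · (2/5.296e+10 − 1/2.80455e+10)) m/s ≈ 7.419e+04 m/s = 74.19 km/s.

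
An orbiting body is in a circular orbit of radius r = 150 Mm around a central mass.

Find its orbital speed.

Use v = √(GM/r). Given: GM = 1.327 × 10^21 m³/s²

Convert to SI: r = 150 Mm = 1.5e+08 m.
For a circular orbit, gravity supplies the centripetal force, so v = √(GM / r).
v = √(1.327e+21 / 1.5e+08) m/s ≈ 2.974e+06 m/s = 2974 km/s.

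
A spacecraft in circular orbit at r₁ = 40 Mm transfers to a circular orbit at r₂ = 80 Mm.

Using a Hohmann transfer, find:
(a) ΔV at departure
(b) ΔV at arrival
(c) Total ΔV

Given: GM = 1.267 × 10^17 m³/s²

Convert to SI: r₁ = 40 Mm = 4e+07 m; r₂ = 80 Mm = 8e+07 m.
Transfer semi-major axis: a_t = (r₁ + r₂)/2 = (4e+07 + 8e+07)/2 = 6e+07 m.
Circular speeds: v₁ = √(GM/r₁) = 56280.5 m/s, v₂ = √(GM/r₂) = 39796.4 m/s.
Transfer speeds (vis-viva v² = GM(2/r − 1/a_t)): v₁ᵗ = 64987.2 m/s, v₂ᵗ = 32493.6 m/s.
(a) ΔV₁ = |v₁ᵗ − v₁| ≈ 8707 m/s = 8.707 km/s.
(b) ΔV₂ = |v₂ − v₂ᵗ| ≈ 7303 m/s = 7.303 km/s.
(c) ΔV_total = ΔV₁ + ΔV₂ ≈ 1.601e+04 m/s = 16.01 km/s.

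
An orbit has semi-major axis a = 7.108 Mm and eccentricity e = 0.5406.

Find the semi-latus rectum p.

Convert to SI: a = 7.108 Mm = 7.108e+06 m.
p = a (1 − e²).
p = 7.108e+06 · (1 − (0.5406)²) = 7.108e+06 · 0.707752 ≈ 5.031e+06 m = 5.031 Mm.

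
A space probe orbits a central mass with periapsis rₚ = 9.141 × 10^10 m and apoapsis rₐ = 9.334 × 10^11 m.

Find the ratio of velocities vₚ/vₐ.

Conservation of angular momentum gives rₚvₚ = rₐvₐ, so vₚ/vₐ = rₐ/rₚ.
vₚ/vₐ = 9.334e+11 / 9.141e+10 ≈ 10.21.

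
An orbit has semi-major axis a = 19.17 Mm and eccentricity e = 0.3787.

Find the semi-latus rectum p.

Convert to SI: a = 19.17 Mm = 1.917e+07 m.
p = a (1 − e²).
p = 1.917e+07 · (1 − (0.3787)²) = 1.917e+07 · 0.856586 ≈ 1.642e+07 m = 16.42 Mm.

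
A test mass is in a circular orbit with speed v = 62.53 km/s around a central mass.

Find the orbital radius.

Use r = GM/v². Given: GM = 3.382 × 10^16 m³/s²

Convert to SI: v = 62.53 km/s = 62530 m/s.
For a circular orbit, v² = GM / r, so r = GM / v².
r = 3.382e+16 / (62530)² m ≈ 8.65e+06 m = 8.65 Mm.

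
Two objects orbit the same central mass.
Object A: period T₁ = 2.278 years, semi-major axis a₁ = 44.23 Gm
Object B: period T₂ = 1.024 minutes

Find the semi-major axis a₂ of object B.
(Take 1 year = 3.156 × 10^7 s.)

Convert to SI: T₁ = 2.278 years = 7.18937e+07 s; a₁ = 44.23 Gm = 4.423e+10 m; T₂ = 1.024 minutes = 61.44 s.
Kepler's third law: (T₁/T₂)² = (a₁/a₂)³ ⇒ a₂ = a₁ · (T₂/T₁)^(2/3).
T₂/T₁ = 61.44 / 7.18937e+07 = 8.54595e-07.
a₂ = 4.423e+10 · (8.54595e-07)^(2/3) m ≈ 3.983e+06 m = 3.983 Mm.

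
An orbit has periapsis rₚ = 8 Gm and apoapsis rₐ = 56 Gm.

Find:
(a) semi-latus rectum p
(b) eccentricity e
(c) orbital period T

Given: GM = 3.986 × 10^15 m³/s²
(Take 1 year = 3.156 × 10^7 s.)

Convert to SI: rₚ = 8 Gm = 8e+09 m; rₐ = 56 Gm = 5.6e+10 m.
(a) From a = (rₚ + rₐ)/2 = 3.2e+10 m and e = (rₐ − rₚ)/(rₐ + rₚ) = 0.75, p = a(1 − e²) = 3.2e+10 · (1 − (0.75)²) ≈ 1.4e+10 m
(b) e = (rₐ − rₚ)/(rₐ + rₚ) = (5.6e+10 − 8e+09)/(5.6e+10 + 8e+09) ≈ 0.75
(c) With a = (rₚ + rₐ)/2 = 3.2e+10 m, T = 2π √(a³/GM) = 2π √((3.2e+10)³/3.986e+15) s ≈ 5.697e+08 s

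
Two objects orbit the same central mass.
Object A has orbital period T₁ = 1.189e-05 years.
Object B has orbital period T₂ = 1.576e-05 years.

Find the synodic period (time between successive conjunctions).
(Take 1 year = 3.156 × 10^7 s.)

Convert to SI: T₁ = 1.189e-05 years = 375.248 s; T₂ = 1.576e-05 years = 497.386 s.
T_syn = |T₁ · T₂ / (T₁ − T₂)|.
T_syn = |375.248 · 497.386 / (375.248 − 497.386)| s ≈ 1528 s = 4.842e-05 years.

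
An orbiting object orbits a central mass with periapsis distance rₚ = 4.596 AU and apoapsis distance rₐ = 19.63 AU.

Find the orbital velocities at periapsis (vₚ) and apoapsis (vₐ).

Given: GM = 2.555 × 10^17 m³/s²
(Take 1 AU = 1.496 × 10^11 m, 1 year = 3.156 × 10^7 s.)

Convert to SI: rₚ = 4.596 AU = 6.87562e+11 m; rₐ = 19.63 AU = 2.93665e+12 m.
Use the vis-viva equation v² = GM(2/r − 1/a) with a = (rₚ + rₐ)/2 = (6.87562e+11 + 2.93665e+12)/2 = 1.8121e+12 m.
vₚ = √(GM · (2/rₚ − 1/a)) = √(2.555e+17 · (2/6.87562e+11 − 1/1.8121e+12)) m/s ≈ 776 m/s = 0.1637 AU/year.
vₐ = √(GM · (2/rₐ − 1/a)) = √(2.555e+17 · (2/2.93665e+12 − 1/1.8121e+12)) m/s ≈ 181.7 m/s = 0.03833 AU/year.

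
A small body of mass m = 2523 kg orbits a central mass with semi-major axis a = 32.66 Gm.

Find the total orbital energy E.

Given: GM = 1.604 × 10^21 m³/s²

Convert to SI: a = 32.66 Gm = 3.266e+10 m.
E = −GMm / (2a).
E = −1.604e+21 · 2523 / (2 · 3.266e+10) J ≈ -6.195e+13 J = -61.95 TJ.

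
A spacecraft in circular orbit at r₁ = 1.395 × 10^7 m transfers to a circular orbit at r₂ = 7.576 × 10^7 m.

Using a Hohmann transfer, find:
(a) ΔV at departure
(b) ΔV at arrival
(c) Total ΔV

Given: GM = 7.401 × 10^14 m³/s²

Transfer semi-major axis: a_t = (r₁ + r₂)/2 = (1.395e+07 + 7.576e+07)/2 = 4.4855e+07 m.
Circular speeds: v₁ = √(GM/r₁) = 7283.8 m/s, v₂ = √(GM/r₂) = 3125.54 m/s.
Transfer speeds (vis-viva v² = GM(2/r − 1/a_t)): v₁ᵗ = 9466.13 m/s, v₂ᵗ = 1743.04 m/s.
(a) ΔV₁ = |v₁ᵗ − v₁| ≈ 2182 m/s = 2.182 km/s.
(b) ΔV₂ = |v₂ − v₂ᵗ| ≈ 1383 m/s = 1.383 km/s.
(c) ΔV_total = ΔV₁ + ΔV₂ ≈ 3565 m/s = 3.565 km/s.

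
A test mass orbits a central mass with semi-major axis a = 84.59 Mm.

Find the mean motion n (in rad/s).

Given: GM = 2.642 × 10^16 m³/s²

Convert to SI: a = 84.59 Mm = 8.459e+07 m.
n = √(GM / a³).
n = √(2.642e+16 / (8.459e+07)³) rad/s ≈ 0.0002089 rad/s.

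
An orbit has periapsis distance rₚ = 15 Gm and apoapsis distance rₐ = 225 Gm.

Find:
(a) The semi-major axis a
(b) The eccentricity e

Convert to SI: rₚ = 15 Gm = 1.5e+10 m; rₐ = 225 Gm = 2.25e+11 m.
(a) a = (rₚ + rₐ) / 2 = (1.5e+10 + 2.25e+11) / 2 ≈ 1.2e+11 m = 120 Gm.
(b) e = (rₐ − rₚ) / (rₐ + rₚ) = (2.25e+11 − 1.5e+10) / (2.25e+11 + 1.5e+10) ≈ 0.875.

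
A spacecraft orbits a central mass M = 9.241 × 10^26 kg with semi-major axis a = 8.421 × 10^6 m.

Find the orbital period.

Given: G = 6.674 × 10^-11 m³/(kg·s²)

GM = G · M = 6.674e-11 · 9.241e+26 = 6.16744e+16 m³/s².
Kepler's third law: T = 2π √(a³ / GM).
Substituting a = 8.421e+06 m and GM = 6.16744e+16 m³/s²:
T = 2π √((8.421e+06)³ / 6.16744e+16) s
T ≈ 618.3 s = 10.3 minutes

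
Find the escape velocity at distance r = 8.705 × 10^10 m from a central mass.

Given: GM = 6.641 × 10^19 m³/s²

Escape velocity comes from setting total energy to zero: ½v² − GM/r = 0 ⇒ v_esc = √(2GM / r).
v_esc = √(2 · 6.641e+19 / 8.705e+10) m/s ≈ 3.906e+04 m/s = 39.06 km/s.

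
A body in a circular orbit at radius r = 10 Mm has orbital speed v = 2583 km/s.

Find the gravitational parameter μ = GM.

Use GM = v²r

Convert to SI: r = 10 Mm = 1e+07 m; v = 2583 km/s = 2.583e+06 m/s.
For a circular orbit v² = GM/r, so GM = v² · r.
GM = (2.583e+06)² · 1e+07 m³/s² ≈ 6.672e+19 m³/s² = 6.672 × 10^19 m³/s².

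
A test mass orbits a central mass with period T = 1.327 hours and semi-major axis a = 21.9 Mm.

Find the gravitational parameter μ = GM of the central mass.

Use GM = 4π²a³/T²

Convert to SI: T = 1.327 hours = 4777.2 s; a = 21.9 Mm = 2.19e+07 m.
GM = 4π² · a³ / T².
GM = 4π² · (2.19e+07)³ / (4777.2)² m³/s² ≈ 1.817e+16 m³/s² = 1.817 × 10^16 m³/s².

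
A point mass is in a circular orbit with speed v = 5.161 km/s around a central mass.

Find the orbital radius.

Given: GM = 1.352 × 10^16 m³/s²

Convert to SI: v = 5.161 km/s = 5161 m/s.
For a circular orbit, v² = GM / r, so r = GM / v².
r = 1.352e+16 / (5161)² m ≈ 5.076e+08 m = 5.076 × 10^8 m.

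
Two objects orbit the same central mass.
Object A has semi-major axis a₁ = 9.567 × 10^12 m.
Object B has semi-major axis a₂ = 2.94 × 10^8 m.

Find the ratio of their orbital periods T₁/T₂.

From Kepler's third law, (T₁/T₂)² = (a₁/a₂)³, so T₁/T₂ = (a₁/a₂)^(3/2).
a₁/a₂ = 9.567e+12 / 2.94e+08 = 32540.8.
T₁/T₂ = (32540.8)^(3/2) ≈ 5.87e+06.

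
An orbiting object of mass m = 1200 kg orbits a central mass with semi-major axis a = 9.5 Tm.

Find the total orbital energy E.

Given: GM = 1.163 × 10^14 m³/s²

Convert to SI: a = 9.5 Tm = 9.5e+12 m.
E = −GMm / (2a).
E = −1.163e+14 · 1200 / (2 · 9.5e+12) J ≈ -7345 J = -7.345 kJ.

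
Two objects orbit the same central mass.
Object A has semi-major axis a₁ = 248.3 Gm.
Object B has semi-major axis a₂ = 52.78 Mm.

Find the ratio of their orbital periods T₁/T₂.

Convert to SI: a₁ = 248.3 Gm = 2.483e+11 m; a₂ = 52.78 Mm = 5.278e+07 m.
From Kepler's third law, (T₁/T₂)² = (a₁/a₂)³, so T₁/T₂ = (a₁/a₂)^(3/2).
a₁/a₂ = 2.483e+11 / 5.278e+07 = 4704.43.
T₁/T₂ = (4704.43)^(3/2) ≈ 3.227e+05.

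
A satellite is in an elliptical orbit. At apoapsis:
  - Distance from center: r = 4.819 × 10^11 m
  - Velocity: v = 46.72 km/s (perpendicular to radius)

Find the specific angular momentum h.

Convert to SI: v = 46.72 km/s = 46720 m/s.
With v perpendicular to r, h = r · v.
h = 4.819e+11 · 46720 m²/s ≈ 2.251e+16 m²/s.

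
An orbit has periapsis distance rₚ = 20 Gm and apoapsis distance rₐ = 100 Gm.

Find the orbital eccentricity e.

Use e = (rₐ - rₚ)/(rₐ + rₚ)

Convert to SI: rₚ = 20 Gm = 2e+10 m; rₐ = 100 Gm = 1e+11 m.
e = (rₐ − rₚ) / (rₐ + rₚ).
e = (1e+11 − 2e+10) / (1e+11 + 2e+10) = 8e+10 / 1.2e+11 ≈ 0.6667.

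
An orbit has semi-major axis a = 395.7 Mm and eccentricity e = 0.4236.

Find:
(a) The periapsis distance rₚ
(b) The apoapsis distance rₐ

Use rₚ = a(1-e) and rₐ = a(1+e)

Convert to SI: a = 395.7 Mm = 3.957e+08 m.
(a) rₚ = a(1 − e) = 3.957e+08 · (1 − 0.4236) = 3.957e+08 · 0.5764 ≈ 2.281e+08 m = 228.1 Mm.
(b) rₐ = a(1 + e) = 3.957e+08 · (1 + 0.4236) = 3.957e+08 · 1.4236 ≈ 5.633e+08 m = 563.3 Mm.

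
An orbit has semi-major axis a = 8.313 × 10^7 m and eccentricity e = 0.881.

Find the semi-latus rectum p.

p = a (1 − e²).
p = 8.313e+07 · (1 − (0.881)²) = 8.313e+07 · 0.223839 ≈ 1.861e+07 m = 1.861 × 10^7 m.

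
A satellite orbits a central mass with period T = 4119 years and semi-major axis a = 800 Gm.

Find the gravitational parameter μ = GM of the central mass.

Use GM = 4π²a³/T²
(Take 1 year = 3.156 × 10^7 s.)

Convert to SI: T = 4119 years = 1.29996e+11 s; a = 800 Gm = 8e+11 m.
GM = 4π² · a³ / T².
GM = 4π² · (8e+11)³ / (1.29996e+11)² m³/s² ≈ 1.196e+15 m³/s² = 1.196 × 10^15 m³/s².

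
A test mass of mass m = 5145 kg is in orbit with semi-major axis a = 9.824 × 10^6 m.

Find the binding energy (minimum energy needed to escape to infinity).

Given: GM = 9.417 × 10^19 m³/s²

Total orbital energy is E = −GMm/(2a); binding energy is E_bind = −E = GMm/(2a).
E_bind = 9.417e+19 · 5145 / (2 · 9.824e+06) J ≈ 2.466e+16 J = 24.66 PJ.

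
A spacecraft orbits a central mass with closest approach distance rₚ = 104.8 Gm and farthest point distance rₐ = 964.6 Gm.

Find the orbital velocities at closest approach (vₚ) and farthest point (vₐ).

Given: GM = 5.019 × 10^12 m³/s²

Convert to SI: rₚ = 104.8 Gm = 1.048e+11 m; rₐ = 964.6 Gm = 9.646e+11 m.
Use the vis-viva equation v² = GM(2/r − 1/a) with a = (rₚ + rₐ)/2 = (1.048e+11 + 9.646e+11)/2 = 5.347e+11 m.
vₚ = √(GM · (2/rₚ − 1/a)) = √(5.019e+12 · (2/1.048e+11 − 1/5.347e+11)) m/s ≈ 9.295 m/s = 9.295 m/s.
vₐ = √(GM · (2/rₐ − 1/a)) = √(5.019e+12 · (2/9.646e+11 − 1/5.347e+11)) m/s ≈ 1.01 m/s = 1.01 m/s.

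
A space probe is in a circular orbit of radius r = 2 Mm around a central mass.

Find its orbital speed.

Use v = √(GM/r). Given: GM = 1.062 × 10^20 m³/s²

Convert to SI: r = 2 Mm = 2e+06 m.
For a circular orbit, gravity supplies the centripetal force, so v = √(GM / r).
v = √(1.062e+20 / 2e+06) m/s ≈ 7.287e+06 m/s = 7287 km/s.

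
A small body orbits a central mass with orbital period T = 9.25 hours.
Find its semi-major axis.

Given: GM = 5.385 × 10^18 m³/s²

Convert to SI: T = 9.25 hours = 33300 s.
Invert Kepler's third law: a = (GM · T² / (4π²))^(1/3).
Substituting T = 33300 s and GM = 5.385e+18 m³/s²:
a = (5.385e+18 · (33300)² / (4π²))^(1/3) m
a ≈ 5.328e+08 m = 532.8 Mm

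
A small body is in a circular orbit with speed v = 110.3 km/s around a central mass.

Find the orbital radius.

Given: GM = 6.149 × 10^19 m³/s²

Convert to SI: v = 110.3 km/s = 110300 m/s.
For a circular orbit, v² = GM / r, so r = GM / v².
r = 6.149e+19 / (110300)² m ≈ 5.054e+09 m = 5.054 Gm.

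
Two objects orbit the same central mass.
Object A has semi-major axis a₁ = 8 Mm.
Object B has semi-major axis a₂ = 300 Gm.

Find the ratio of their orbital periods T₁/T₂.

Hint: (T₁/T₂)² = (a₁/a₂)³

Convert to SI: a₁ = 8 Mm = 8e+06 m; a₂ = 300 Gm = 3e+11 m.
From Kepler's third law, (T₁/T₂)² = (a₁/a₂)³, so T₁/T₂ = (a₁/a₂)^(3/2).
a₁/a₂ = 8e+06 / 3e+11 = 2.66667e-05.
T₁/T₂ = (2.66667e-05)^(3/2) ≈ 1.377e-07.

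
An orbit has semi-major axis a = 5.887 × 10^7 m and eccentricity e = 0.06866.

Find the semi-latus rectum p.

p = a (1 − e²).
p = 5.887e+07 · (1 − (0.06866)²) = 5.887e+07 · 0.995286 ≈ 5.859e+07 m = 5.859 × 10^7 m.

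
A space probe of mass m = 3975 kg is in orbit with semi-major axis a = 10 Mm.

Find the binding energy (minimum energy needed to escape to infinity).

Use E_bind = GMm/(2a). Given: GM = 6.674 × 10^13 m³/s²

Convert to SI: a = 10 Mm = 1e+07 m.
Total orbital energy is E = −GMm/(2a); binding energy is E_bind = −E = GMm/(2a).
E_bind = 6.674e+13 · 3975 / (2 · 1e+07) J ≈ 1.326e+10 J = 13.26 GJ.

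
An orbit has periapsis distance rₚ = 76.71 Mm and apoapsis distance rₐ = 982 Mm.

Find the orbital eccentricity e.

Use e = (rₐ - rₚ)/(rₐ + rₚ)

Convert to SI: rₚ = 76.71 Mm = 7.671e+07 m; rₐ = 982 Mm = 9.82e+08 m.
e = (rₐ − rₚ) / (rₐ + rₚ).
e = (9.82e+08 − 7.671e+07) / (9.82e+08 + 7.671e+07) = 9.0529e+08 / 1.05871e+09 ≈ 0.8551.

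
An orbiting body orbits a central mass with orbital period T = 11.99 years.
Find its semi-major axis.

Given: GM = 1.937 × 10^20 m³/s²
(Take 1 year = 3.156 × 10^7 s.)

Convert to SI: T = 11.99 years = 3.78404e+08 s.
Invert Kepler's third law: a = (GM · T² / (4π²))^(1/3).
Substituting T = 3.78404e+08 s and GM = 1.937e+20 m³/s²:
a = (1.937e+20 · (3.78404e+08)² / (4π²))^(1/3) m
a ≈ 8.89e+11 m = 8.89 × 10^11 m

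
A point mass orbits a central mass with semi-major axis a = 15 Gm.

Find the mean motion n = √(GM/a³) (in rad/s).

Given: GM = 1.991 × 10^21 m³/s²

Convert to SI: a = 15 Gm = 1.5e+10 m.
n = √(GM / a³).
n = √(1.991e+21 / (1.5e+10)³) rad/s ≈ 2.429e-05 rad/s.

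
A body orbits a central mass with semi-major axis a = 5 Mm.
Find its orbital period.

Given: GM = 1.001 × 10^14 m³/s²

Convert to SI: a = 5 Mm = 5e+06 m.
Kepler's third law: T = 2π √(a³ / GM).
Substituting a = 5e+06 m and GM = 1.001e+14 m³/s²:
T = 2π √((5e+06)³ / 1.001e+14) s
T ≈ 7021 s = 1.95 hours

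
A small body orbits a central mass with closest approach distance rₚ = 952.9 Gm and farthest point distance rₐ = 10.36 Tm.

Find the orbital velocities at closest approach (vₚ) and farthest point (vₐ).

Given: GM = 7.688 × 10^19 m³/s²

Convert to SI: rₚ = 952.9 Gm = 9.529e+11 m; rₐ = 10.36 Tm = 1.036e+13 m.
Use the vis-viva equation v² = GM(2/r − 1/a) with a = (rₚ + rₐ)/2 = (9.529e+11 + 1.036e+13)/2 = 5.65645e+12 m.
vₚ = √(GM · (2/rₚ − 1/a)) = √(7.688e+19 · (2/9.529e+11 − 1/5.65645e+12)) m/s ≈ 1.216e+04 m/s = 12.16 km/s.
vₐ = √(GM · (2/rₐ − 1/a)) = √(7.688e+19 · (2/1.036e+13 − 1/5.65645e+12)) m/s ≈ 1118 m/s = 1.118 km/s.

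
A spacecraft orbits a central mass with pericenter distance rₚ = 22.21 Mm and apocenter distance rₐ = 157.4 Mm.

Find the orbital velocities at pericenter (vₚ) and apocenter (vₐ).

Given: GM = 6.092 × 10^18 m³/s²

Convert to SI: rₚ = 22.21 Mm = 2.221e+07 m; rₐ = 157.4 Mm = 1.574e+08 m.
Use the vis-viva equation v² = GM(2/r − 1/a) with a = (rₚ + rₐ)/2 = (2.221e+07 + 1.574e+08)/2 = 8.9805e+07 m.
vₚ = √(GM · (2/rₚ − 1/a)) = √(6.092e+18 · (2/2.221e+07 − 1/8.9805e+07)) m/s ≈ 6.934e+05 m/s = 693.4 km/s.
vₐ = √(GM · (2/rₐ − 1/a)) = √(6.092e+18 · (2/1.574e+08 − 1/8.9805e+07)) m/s ≈ 9.784e+04 m/s = 97.84 km/s.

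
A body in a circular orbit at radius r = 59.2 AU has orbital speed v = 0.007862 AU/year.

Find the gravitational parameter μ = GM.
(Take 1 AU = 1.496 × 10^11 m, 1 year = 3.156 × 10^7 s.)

Convert to SI: r = 59.2 AU = 8.85632e+12 m; v = 0.007862 AU/year = 37.2673 m/s.
For a circular orbit v² = GM/r, so GM = v² · r.
GM = (37.2673)² · 8.85632e+12 m³/s² ≈ 1.23e+16 m³/s² = 1.23 × 10^16 m³/s².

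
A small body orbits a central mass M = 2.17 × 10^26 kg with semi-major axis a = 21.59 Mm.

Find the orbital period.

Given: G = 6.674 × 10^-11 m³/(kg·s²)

Convert to SI: a = 21.59 Mm = 2.159e+07 m.
GM = G · M = 6.674e-11 · 2.17e+26 = 1.44826e+16 m³/s².
Kepler's third law: T = 2π √(a³ / GM).
Substituting a = 2.159e+07 m and GM = 1.44826e+16 m³/s²:
T = 2π √((2.159e+07)³ / 1.44826e+16) s
T ≈ 5238 s = 1.455 hours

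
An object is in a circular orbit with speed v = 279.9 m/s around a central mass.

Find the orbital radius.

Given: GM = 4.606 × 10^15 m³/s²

For a circular orbit, v² = GM / r, so r = GM / v².
r = 4.606e+15 / (279.9)² m ≈ 5.879e+10 m = 58.79 Gm.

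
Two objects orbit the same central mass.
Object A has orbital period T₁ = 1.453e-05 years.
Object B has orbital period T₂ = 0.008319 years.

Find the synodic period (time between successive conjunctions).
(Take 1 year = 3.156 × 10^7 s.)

Convert to SI: T₁ = 1.453e-05 years = 458.567 s; T₂ = 0.008319 years = 262548 s.
T_syn = |T₁ · T₂ / (T₁ − T₂)|.
T_syn = |458.567 · 262548 / (458.567 − 262548)| s ≈ 459.4 s = 1.456e-05 years.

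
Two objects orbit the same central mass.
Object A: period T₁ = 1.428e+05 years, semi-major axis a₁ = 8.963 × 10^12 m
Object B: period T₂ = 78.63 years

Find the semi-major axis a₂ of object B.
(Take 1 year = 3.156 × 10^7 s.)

Convert to SI: T₁ = 1.428e+05 years = 4.50677e+12 s; T₂ = 78.63 years = 2.48156e+09 s.
Kepler's third law: (T₁/T₂)² = (a₁/a₂)³ ⇒ a₂ = a₁ · (T₂/T₁)^(2/3).
T₂/T₁ = 2.48156e+09 / 4.50677e+12 = 0.00055063.
a₂ = 8.963e+12 · (0.00055063)^(2/3) m ≈ 6.021e+10 m = 6.021 × 10^10 m.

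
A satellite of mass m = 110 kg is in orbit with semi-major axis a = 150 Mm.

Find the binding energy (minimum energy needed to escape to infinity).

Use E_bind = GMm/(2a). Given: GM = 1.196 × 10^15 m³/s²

Convert to SI: a = 150 Mm = 1.5e+08 m.
Total orbital energy is E = −GMm/(2a); binding energy is E_bind = −E = GMm/(2a).
E_bind = 1.196e+15 · 110 / (2 · 1.5e+08) J ≈ 4.385e+08 J = 438.5 MJ.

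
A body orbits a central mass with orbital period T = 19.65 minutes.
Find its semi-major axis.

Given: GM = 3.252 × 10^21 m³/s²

Convert to SI: T = 19.65 minutes = 1179 s.
Invert Kepler's third law: a = (GM · T² / (4π²))^(1/3).
Substituting T = 1179 s and GM = 3.252e+21 m³/s²:
a = (3.252e+21 · (1179)² / (4π²))^(1/3) m
a ≈ 4.856e+08 m = 485.6 Mm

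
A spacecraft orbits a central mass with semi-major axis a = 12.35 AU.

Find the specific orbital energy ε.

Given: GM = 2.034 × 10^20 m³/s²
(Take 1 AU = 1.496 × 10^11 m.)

Convert to SI: a = 12.35 AU = 1.84756e+12 m.
ε = −GM / (2a).
ε = −2.034e+20 / (2 · 1.84756e+12) J/kg ≈ -5.505e+07 J/kg = -55.05 MJ/kg.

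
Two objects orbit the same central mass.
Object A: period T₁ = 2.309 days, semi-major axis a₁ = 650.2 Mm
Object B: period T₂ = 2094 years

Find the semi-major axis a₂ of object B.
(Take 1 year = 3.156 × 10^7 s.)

Convert to SI: T₁ = 2.309 days = 199498 s; a₁ = 650.2 Mm = 6.502e+08 m; T₂ = 2094 years = 6.60866e+10 s.
Kepler's third law: (T₁/T₂)² = (a₁/a₂)³ ⇒ a₂ = a₁ · (T₂/T₁)^(2/3).
T₂/T₁ = 6.60866e+10 / 199498 = 331265.
a₂ = 6.502e+08 · (331265)^(2/3) m ≈ 3.113e+12 m = 3.113 Tm.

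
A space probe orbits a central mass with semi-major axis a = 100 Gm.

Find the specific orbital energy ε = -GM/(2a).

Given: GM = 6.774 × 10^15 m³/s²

Convert to SI: a = 100 Gm = 1e+11 m.
ε = −GM / (2a).
ε = −6.774e+15 / (2 · 1e+11) J/kg ≈ -3.387e+04 J/kg = -33.87 kJ/kg.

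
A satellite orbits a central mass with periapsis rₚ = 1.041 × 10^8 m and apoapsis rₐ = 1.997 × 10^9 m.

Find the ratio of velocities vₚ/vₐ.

Conservation of angular momentum gives rₚvₚ = rₐvₐ, so vₚ/vₐ = rₐ/rₚ.
vₚ/vₐ = 1.997e+09 / 1.041e+08 ≈ 19.18.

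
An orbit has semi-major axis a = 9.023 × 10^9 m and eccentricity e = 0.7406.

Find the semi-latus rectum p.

p = a (1 − e²).
p = 9.023e+09 · (1 − (0.7406)²) = 9.023e+09 · 0.451512 ≈ 4.074e+09 m = 4.074 × 10^9 m.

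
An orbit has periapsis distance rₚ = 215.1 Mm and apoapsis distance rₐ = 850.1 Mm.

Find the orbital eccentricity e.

Convert to SI: rₚ = 215.1 Mm = 2.151e+08 m; rₐ = 850.1 Mm = 8.501e+08 m.
e = (rₐ − rₚ) / (rₐ + rₚ).
e = (8.501e+08 − 2.151e+08) / (8.501e+08 + 2.151e+08) = 6.35e+08 / 1.0652e+09 ≈ 0.5961.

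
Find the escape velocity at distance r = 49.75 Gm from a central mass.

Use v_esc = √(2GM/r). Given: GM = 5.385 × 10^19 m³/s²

Convert to SI: r = 49.75 Gm = 4.975e+10 m.
Escape velocity comes from setting total energy to zero: ½v² − GM/r = 0 ⇒ v_esc = √(2GM / r).
v_esc = √(2 · 5.385e+19 / 4.975e+10) m/s ≈ 4.653e+04 m/s = 46.53 km/s.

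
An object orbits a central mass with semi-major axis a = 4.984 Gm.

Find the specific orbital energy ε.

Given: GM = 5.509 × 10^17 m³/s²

Convert to SI: a = 4.984 Gm = 4.984e+09 m.
ε = −GM / (2a).
ε = −5.509e+17 / (2 · 4.984e+09) J/kg ≈ -5.527e+07 J/kg = -55.27 MJ/kg.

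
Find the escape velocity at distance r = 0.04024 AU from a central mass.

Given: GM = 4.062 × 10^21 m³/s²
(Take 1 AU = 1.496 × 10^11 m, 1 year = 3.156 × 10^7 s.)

Convert to SI: r = 0.04024 AU = 6.0199e+09 m.
Escape velocity comes from setting total energy to zero: ½v² − GM/r = 0 ⇒ v_esc = √(2GM / r).
v_esc = √(2 · 4.062e+21 / 6.0199e+09) m/s ≈ 1.162e+06 m/s = 245.1 AU/year.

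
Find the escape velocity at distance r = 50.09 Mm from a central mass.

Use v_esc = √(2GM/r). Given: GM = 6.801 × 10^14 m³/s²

Convert to SI: r = 50.09 Mm = 5.009e+07 m.
Escape velocity comes from setting total energy to zero: ½v² − GM/r = 0 ⇒ v_esc = √(2GM / r).
v_esc = √(2 · 6.801e+14 / 5.009e+07) m/s ≈ 5211 m/s = 5.211 km/s.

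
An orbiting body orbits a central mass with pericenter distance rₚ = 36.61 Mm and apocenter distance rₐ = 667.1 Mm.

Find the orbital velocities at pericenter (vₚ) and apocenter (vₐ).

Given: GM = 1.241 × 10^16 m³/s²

Convert to SI: rₚ = 36.61 Mm = 3.661e+07 m; rₐ = 667.1 Mm = 6.671e+08 m.
Use the vis-viva equation v² = GM(2/r − 1/a) with a = (rₚ + rₐ)/2 = (3.661e+07 + 6.671e+08)/2 = 3.51855e+08 m.
vₚ = √(GM · (2/rₚ − 1/a)) = √(1.241e+16 · (2/3.661e+07 − 1/3.51855e+08)) m/s ≈ 2.535e+04 m/s = 25.35 km/s.
vₐ = √(GM · (2/rₐ − 1/a)) = √(1.241e+16 · (2/6.671e+08 − 1/3.51855e+08)) m/s ≈ 1391 m/s = 1.391 km/s.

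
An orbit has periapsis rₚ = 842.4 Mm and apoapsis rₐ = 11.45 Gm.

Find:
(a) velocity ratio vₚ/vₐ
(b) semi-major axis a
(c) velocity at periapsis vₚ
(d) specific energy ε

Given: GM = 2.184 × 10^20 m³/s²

Convert to SI: rₚ = 842.4 Mm = 8.424e+08 m; rₐ = 11.45 Gm = 1.145e+10 m.
(a) Conservation of angular momentum (rₚvₚ = rₐvₐ) gives vₚ/vₐ = rₐ/rₚ = 1.145e+10/8.424e+08 ≈ 13.59
(b) a = (rₚ + rₐ)/2 = (8.424e+08 + 1.145e+10)/2 ≈ 6.146e+09 m
(c) With a = (rₚ + rₐ)/2 = 6.1462e+09 m, vₚ = √(GM (2/rₚ − 1/a)) = √(2.184e+20 · (2/8.424e+08 − 1/6.1462e+09)) m/s ≈ 6.95e+05 m/s
(d) With a = (rₚ + rₐ)/2 = 6.1462e+09 m, ε = −GM/(2a) = −2.184e+20/(2 · 6.1462e+09) J/kg ≈ -1.777e+10 J/kg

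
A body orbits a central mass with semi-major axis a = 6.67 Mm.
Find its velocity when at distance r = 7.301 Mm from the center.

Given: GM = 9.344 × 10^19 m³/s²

Convert to SI: a = 6.67 Mm = 6.67e+06 m; r = 7.301 Mm = 7.301e+06 m.
Vis-viva: v = √(GM · (2/r − 1/a)).
2/r − 1/a = 2/7.301e+06 − 1/6.67e+06 = 1.2401e-07 m⁻¹.
v = √(9.344e+19 · 1.2401e-07) m/s ≈ 3.404e+06 m/s = 3404 km/s.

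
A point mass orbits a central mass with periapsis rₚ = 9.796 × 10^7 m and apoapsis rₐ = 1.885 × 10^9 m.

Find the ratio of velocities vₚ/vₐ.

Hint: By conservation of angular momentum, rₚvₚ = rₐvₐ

Conservation of angular momentum gives rₚvₚ = rₐvₐ, so vₚ/vₐ = rₐ/rₚ.
vₚ/vₐ = 1.885e+09 / 9.796e+07 ≈ 19.24.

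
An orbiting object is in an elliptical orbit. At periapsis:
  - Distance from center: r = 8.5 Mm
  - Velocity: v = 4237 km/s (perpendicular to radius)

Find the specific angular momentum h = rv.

Convert to SI: r = 8.5 Mm = 8.5e+06 m; v = 4237 km/s = 4.237e+06 m/s.
With v perpendicular to r, h = r · v.
h = 8.5e+06 · 4.237e+06 m²/s ≈ 3.601e+13 m²/s.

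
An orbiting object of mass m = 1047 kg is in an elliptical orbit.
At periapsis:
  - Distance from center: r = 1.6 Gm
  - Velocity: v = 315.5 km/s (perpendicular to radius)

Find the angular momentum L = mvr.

Convert to SI: r = 1.6 Gm = 1.6e+09 m; v = 315.5 km/s = 315500 m/s.
Since v is perpendicular to r, L = m · v · r.
L = 1047 · 315500 · 1.6e+09 kg·m²/s ≈ 5.285e+17 kg·m²/s.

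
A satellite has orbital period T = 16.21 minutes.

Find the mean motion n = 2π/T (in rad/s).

Convert to SI: T = 16.21 minutes = 972.6 s.
n = 2π / T.
n = 2π / 972.6 s ≈ 0.00646 rad/s.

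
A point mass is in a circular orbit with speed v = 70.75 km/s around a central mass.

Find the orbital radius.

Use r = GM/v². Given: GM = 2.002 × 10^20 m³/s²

Convert to SI: v = 70.75 km/s = 70750 m/s.
For a circular orbit, v² = GM / r, so r = GM / v².
r = 2.002e+20 / (70750)² m ≈ 4e+10 m = 40 Gm.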